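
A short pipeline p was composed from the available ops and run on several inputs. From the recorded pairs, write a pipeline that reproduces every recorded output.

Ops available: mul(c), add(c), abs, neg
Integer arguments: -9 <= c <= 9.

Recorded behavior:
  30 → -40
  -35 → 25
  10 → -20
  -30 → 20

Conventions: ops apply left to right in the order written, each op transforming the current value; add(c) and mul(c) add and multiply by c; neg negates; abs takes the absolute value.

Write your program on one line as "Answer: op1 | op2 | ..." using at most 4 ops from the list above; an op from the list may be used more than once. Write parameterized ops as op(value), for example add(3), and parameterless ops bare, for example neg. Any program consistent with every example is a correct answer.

add(6) | neg | add(-4)

Check, running the answer program on each example:
  30 -> 36 -> -36 -> -40
  -35 -> -29 -> 29 -> 25
  10 -> 16 -> -16 -> -20
  -30 -> -24 -> 24 -> 20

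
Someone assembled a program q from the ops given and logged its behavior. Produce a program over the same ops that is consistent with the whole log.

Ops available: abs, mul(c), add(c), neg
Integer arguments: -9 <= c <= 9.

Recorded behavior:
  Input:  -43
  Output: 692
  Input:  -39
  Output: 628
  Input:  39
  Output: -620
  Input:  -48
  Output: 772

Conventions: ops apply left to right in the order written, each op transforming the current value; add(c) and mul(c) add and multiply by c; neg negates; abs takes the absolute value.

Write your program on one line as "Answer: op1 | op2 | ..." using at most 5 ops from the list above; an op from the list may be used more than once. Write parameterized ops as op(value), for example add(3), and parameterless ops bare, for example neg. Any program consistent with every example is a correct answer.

mul(8) | mul(-2) | add(6) | add(-2)

Check, running the answer program on each example:
  -43 -> -344 -> 688 -> 694 -> 692
  -39 -> -312 -> 624 -> 630 -> 628
  39 -> 312 -> -624 -> -618 -> -620
  -48 -> -384 -> 768 -> 774 -> 772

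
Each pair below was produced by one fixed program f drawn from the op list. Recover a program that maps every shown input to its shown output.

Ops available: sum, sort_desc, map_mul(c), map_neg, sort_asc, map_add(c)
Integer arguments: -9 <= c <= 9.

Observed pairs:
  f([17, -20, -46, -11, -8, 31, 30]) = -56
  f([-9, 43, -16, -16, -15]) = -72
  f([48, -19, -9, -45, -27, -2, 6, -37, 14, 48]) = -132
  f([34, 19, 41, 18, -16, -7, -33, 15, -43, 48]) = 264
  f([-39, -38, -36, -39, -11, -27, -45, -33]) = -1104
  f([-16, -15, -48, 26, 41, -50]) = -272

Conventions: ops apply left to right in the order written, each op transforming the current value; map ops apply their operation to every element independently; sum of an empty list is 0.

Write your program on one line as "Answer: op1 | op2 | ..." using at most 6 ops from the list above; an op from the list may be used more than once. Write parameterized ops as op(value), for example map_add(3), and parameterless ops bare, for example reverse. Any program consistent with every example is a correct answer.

map_add(-1) | sort_desc | sort_asc | map_neg | map_mul(-4) | sum

Check, running the answer program on each example:
  [17, -20, -46, -11, -8, 31, 30] -> [16, -21, -47, -12, -9, 30, 29] -> [30, 29, 16, -9, -12, -21, -47] -> [-47, -21, -12, -9, 16, 29, 30] -> [47, 21, 12, 9, -16, -29, -30] -> [-188, -84, -48, -36, 64, 116, 120] -> -56
  [-9, 43, -16, -16, -15] -> [-10, 42, -17, -17, -16] -> [42, -10, -16, -17, -17] -> [-17, -17, -16, -10, 42] -> [17, 17, 16, 10, -42] -> [-68, -68, -64, -40, 168] -> -72
  [48, -19, -9, -45, -27, -2, 6, -37, 14, 48] -> [47, -20, -10, -46, -28, -3, 5, -38, 13, 47] -> [47, 47, 13, 5, -3, -10, -20, -28, -38, -46] -> [-46, -38, -28, -20, -10, -3, 5, 13, 47, 47] -> [46, 38, 28, 20, 10, 3, -5, -13, -47, -47] -> [-184, -152, -112, -80, -40, -12, 20, 52, 188, 188] -> -132
  [34, 19, 41, 18, -16, -7, -33, 15, -43, 48] -> [33, 18, 40, 17, -17, -8, -34, 14, -44, 47] -> [47, 40, 33, 18, 17, 14, -8, -17, -34, -44] -> [-44, -34, -17, -8, 14, 17, 18, 33, 40, 47] -> [44, 34, 17, 8, -14, -17, -18, -33, -40, -47] -> [-176, -136, -68, -32, 56, 68, 72, 132, 160, 188] -> 264
  [-39, -38, -36, -39, -11, -27, -45, -33] -> [-40, -39, -37, -40, -12, -28, -46, -34] -> [-12, -28, -34, -37, -39, -40, -40, -46] -> [-46, -40, -40, -39, -37, -34, -28, -12] -> [46, 40, 40, 39, 37, 34, 28, 12] -> [-184, -160, -160, -156, -148, -136, -112, -48] -> -1104
  [-16, -15, -48, 26, 41, -50] -> [-17, -16, -49, 25, 40, -51] -> [40, 25, -16, -17, -49, -51] -> [-51, -49, -17, -16, 25, 40] -> [51, 49, 17, 16, -25, -40] -> [-204, -196, -68, -64, 100, 160] -> -272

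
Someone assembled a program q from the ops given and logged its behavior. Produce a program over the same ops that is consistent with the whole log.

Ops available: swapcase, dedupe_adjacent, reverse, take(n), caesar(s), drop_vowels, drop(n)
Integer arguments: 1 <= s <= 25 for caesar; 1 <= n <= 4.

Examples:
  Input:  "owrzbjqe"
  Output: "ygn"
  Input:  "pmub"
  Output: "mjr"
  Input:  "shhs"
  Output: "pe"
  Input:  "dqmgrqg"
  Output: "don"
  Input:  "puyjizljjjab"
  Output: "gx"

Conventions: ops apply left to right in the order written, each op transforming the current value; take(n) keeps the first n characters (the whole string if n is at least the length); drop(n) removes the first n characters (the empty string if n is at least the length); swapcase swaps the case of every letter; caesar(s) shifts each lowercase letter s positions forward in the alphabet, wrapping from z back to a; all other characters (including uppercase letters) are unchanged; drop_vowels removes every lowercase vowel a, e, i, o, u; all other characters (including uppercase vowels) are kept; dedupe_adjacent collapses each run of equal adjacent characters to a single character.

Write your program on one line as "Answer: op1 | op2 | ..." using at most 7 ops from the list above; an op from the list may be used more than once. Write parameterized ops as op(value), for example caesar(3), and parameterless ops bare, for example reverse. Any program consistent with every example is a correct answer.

reverse | take(4) | drop(1) | reverse | dedupe_adjacent | caesar(23)

Check, running the answer program on each example:
  "owrzbjqe" -> "eqjbzrwo" -> "eqjb" -> "qjb" -> "bjq" -> "bjq" -> "ygn"
  "pmub" -> "bump" -> "bump" -> "ump" -> "pmu" -> "pmu" -> "mjr"
  "shhs" -> "shhs" -> "shhs" -> "hhs" -> "shh" -> "sh" -> "pe"
  "dqmgrqg" -> "gqrgmqd" -> "gqrg" -> "qrg" -> "grq" -> "grq" -> "don"
  "puyjizljjjab" -> "bajjjlzijyup" -> "bajj" -> "ajj" -> "jja" -> "ja" -> "gx"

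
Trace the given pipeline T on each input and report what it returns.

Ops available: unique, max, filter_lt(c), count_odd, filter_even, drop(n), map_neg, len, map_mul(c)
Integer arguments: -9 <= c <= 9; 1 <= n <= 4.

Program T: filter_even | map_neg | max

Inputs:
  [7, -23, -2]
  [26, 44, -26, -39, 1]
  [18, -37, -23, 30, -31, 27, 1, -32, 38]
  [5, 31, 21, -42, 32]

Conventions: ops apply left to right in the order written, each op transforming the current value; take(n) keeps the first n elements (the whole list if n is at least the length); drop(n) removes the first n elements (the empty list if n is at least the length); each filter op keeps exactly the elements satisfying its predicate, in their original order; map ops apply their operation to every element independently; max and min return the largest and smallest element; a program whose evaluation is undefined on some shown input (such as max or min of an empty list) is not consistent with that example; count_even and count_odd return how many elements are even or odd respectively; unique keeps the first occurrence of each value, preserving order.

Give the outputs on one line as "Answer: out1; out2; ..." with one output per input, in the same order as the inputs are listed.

Execution, op by op:
  [7, -23, -2] -> [-2] -> [2] -> 2
  [26, 44, -26, -39, 1] -> [26, 44, -26] -> [-26, -44, 26] -> 26
  [18, -37, -23, 30, -31, 27, 1, -32, 38] -> [18, 30, -32, 38] -> [-18, -30, 32, -38] -> 32
  [5, 31, 21, -42, 32] -> [-42, 32] -> [42, -32] -> 42

2; 26; 32; 42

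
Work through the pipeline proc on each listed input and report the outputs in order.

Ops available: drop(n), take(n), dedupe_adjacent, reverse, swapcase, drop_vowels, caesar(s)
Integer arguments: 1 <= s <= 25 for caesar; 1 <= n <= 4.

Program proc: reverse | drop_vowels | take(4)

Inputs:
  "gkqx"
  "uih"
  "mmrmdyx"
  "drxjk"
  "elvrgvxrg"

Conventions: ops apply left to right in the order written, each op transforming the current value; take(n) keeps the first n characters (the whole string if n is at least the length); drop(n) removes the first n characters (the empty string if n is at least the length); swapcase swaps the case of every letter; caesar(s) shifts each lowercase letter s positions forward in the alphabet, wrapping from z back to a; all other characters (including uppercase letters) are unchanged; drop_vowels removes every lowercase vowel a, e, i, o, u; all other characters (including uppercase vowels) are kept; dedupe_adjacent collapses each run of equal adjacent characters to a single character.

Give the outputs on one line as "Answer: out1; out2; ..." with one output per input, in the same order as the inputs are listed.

Execution, op by op:
  "gkqx" -> "xqkg" -> "xqkg" -> "xqkg"
  "uih" -> "hiu" -> "h" -> "h"
  "mmrmdyx" -> "xydmrmm" -> "xydmrmm" -> "xydm"
  "drxjk" -> "kjxrd" -> "kjxrd" -> "kjxr"
  "elvrgvxrg" -> "grxvgrvle" -> "grxvgrvl" -> "grxv"

"xqkg"; "h"; "xydm"; "kjxr"; "grxv"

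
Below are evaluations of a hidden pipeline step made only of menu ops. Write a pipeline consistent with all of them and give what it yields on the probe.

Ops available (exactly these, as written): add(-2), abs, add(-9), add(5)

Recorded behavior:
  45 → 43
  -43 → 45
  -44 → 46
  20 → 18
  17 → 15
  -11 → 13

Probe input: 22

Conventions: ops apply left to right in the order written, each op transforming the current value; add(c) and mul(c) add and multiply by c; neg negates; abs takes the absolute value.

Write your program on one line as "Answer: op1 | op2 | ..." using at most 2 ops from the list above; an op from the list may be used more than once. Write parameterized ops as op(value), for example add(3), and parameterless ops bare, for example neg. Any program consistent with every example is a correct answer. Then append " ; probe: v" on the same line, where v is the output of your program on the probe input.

add(-2) | abs ; probe: 20

Check, running the answer program on each example:
  45 -> 43 -> 43
  -43 -> -45 -> 45
  -44 -> -46 -> 46
  20 -> 18 -> 18
  17 -> 15 -> 15
  -11 -> -13 -> 13
  probe: 22 -> 20 -> 20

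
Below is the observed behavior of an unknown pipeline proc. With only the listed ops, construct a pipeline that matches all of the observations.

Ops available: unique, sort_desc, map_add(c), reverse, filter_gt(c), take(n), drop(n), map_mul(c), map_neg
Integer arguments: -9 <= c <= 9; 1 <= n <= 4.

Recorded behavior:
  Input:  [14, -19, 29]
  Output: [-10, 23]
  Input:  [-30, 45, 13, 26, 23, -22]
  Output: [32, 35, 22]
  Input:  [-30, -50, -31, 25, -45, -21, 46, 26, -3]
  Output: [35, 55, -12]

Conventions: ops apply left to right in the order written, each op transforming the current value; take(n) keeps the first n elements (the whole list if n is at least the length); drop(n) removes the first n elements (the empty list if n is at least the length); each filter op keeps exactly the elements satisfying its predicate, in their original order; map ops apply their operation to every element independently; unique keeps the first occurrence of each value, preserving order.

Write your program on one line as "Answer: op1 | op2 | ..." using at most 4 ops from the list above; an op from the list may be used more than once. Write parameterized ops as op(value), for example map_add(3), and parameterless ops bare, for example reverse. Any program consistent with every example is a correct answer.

reverse | map_add(9) | drop(1) | take(3)

Check, running the answer program on each example:
  [14, -19, 29] -> [29, -19, 14] -> [38, -10, 23] -> [-10, 23] -> [-10, 23]
  [-30, 45, 13, 26, 23, -22] -> [-22, 23, 26, 13, 45, -30] -> [-13, 32, 35, 22, 54, -21] -> [32, 35, 22, 54, -21] -> [32, 35, 22]
  [-30, -50, -31, 25, -45, -21, 46, 26, -3] -> [-3, 26, 46, -21, -45, 25, -31, -50, -30] -> [6, 35, 55, -12, -36, 34, -22, -41, -21] -> [35, 55, -12, -36, 34, -22, -41, -21] -> [35, 55, -12]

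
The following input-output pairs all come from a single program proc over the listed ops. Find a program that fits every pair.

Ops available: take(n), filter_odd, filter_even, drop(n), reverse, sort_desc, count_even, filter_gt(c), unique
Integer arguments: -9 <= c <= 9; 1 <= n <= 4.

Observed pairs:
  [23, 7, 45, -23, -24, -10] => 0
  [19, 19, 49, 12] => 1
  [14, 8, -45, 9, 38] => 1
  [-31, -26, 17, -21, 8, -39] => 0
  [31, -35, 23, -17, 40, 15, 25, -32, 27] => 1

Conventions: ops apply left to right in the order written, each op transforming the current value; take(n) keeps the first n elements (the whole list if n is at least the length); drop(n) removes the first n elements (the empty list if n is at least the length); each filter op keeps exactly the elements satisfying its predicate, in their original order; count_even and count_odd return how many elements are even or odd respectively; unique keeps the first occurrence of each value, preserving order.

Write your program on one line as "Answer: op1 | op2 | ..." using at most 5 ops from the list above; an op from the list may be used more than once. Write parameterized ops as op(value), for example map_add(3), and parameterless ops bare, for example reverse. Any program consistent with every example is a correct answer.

unique | filter_gt(5) | drop(2) | count_even

Check, running the answer program on each example:
  [23, 7, 45, -23, -24, -10] -> [23, 7, 45, -23, -24, -10] -> [23, 7, 45] -> [45] -> 0
  [19, 19, 49, 12] -> [19, 49, 12] -> [19, 49, 12] -> [12] -> 1
  [14, 8, -45, 9, 38] -> [14, 8, -45, 9, 38] -> [14, 8, 9, 38] -> [9, 38] -> 1
  [-31, -26, 17, -21, 8, -39] -> [-31, -26, 17, -21, 8, -39] -> [17, 8] -> [] -> 0
  [31, -35, 23, -17, 40, 15, 25, -32, 27] -> [31, -35, 23, -17, 40, 15, 25, -32, 27] -> [31, 23, 40, 15, 25, 27] -> [40, 15, 25, 27] -> 1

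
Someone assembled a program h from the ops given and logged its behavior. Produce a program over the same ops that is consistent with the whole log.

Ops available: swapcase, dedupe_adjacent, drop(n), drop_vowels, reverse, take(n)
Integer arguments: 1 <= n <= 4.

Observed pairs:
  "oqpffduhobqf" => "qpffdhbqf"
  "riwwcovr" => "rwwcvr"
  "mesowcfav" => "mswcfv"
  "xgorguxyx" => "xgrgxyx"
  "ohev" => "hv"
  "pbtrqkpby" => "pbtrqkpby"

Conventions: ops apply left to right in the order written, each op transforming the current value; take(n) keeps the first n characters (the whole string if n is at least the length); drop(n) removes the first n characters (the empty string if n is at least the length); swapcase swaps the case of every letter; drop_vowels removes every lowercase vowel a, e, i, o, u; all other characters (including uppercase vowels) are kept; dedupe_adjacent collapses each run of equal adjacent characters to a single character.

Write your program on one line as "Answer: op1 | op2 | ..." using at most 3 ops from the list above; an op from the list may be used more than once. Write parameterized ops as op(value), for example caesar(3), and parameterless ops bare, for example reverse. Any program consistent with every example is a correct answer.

reverse | drop_vowels | reverse

Check, running the answer program on each example:
  "oqpffduhobqf" -> "fqbohudffpqo" -> "fqbhdffpq" -> "qpffdhbqf"
  "riwwcovr" -> "rvocwwir" -> "rvcwwr" -> "rwwcvr"
  "mesowcfav" -> "vafcwosem" -> "vfcwsm" -> "mswcfv"
  "xgorguxyx" -> "xyxugrogx" -> "xyxgrgx" -> "xgrgxyx"
  "ohev" -> "veho" -> "vh" -> "hv"
  "pbtrqkpby" -> "ybpkqrtbp" -> "ybpkqrtbp" -> "pbtrqkpby"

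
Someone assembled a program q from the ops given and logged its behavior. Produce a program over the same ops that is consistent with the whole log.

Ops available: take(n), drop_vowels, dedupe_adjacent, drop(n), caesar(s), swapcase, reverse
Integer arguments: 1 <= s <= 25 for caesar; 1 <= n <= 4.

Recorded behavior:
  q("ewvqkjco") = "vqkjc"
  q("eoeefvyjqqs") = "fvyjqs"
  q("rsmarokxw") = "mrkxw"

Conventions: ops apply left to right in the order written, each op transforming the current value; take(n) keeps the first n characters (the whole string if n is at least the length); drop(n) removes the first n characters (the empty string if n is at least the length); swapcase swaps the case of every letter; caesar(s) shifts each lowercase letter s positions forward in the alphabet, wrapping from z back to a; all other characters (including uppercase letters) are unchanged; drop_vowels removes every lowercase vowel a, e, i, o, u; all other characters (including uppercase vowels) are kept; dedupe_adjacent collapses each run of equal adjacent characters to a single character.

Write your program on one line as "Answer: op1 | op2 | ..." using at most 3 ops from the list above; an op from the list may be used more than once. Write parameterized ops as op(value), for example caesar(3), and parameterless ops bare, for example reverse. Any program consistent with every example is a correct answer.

dedupe_adjacent | drop(2) | drop_vowels

Check, running the answer program on each example:
  "ewvqkjco" -> "ewvqkjco" -> "vqkjco" -> "vqkjc"
  "eoeefvyjqqs" -> "eoefvyjqs" -> "efvyjqs" -> "fvyjqs"
  "rsmarokxw" -> "rsmarokxw" -> "marokxw" -> "mrkxw"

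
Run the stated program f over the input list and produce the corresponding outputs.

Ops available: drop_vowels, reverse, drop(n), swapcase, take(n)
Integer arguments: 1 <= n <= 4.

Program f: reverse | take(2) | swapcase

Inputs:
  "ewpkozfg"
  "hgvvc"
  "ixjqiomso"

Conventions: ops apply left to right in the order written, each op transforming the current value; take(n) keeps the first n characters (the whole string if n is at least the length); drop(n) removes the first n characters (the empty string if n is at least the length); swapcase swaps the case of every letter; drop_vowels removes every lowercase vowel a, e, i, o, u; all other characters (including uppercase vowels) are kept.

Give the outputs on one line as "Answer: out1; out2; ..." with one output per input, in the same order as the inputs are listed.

"GF"; "CV"; "OS"

Execution, op by op:
  "ewpkozfg" -> "gfzokpwe" -> "gf" -> "GF"
  "hgvvc" -> "cvvgh" -> "cv" -> "CV"
  "ixjqiomso" -> "osmoiqjxi" -> "os" -> "OS"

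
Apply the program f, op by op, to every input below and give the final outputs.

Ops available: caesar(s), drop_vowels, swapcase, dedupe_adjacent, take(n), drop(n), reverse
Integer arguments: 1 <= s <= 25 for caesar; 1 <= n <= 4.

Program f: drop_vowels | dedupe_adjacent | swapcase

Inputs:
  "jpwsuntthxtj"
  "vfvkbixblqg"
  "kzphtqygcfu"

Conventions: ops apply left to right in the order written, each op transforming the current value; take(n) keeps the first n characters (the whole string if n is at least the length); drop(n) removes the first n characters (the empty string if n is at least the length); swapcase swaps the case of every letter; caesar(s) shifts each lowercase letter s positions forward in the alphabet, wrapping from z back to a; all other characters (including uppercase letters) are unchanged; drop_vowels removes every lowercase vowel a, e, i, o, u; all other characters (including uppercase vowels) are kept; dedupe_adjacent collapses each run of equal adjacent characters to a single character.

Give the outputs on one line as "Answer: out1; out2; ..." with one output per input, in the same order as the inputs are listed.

Execution, op by op:
  "jpwsuntthxtj" -> "jpwsntthxtj" -> "jpwsnthxtj" -> "JPWSNTHXTJ"
  "vfvkbixblqg" -> "vfvkbxblqg" -> "vfvkbxblqg" -> "VFVKBXBLQG"
  "kzphtqygcfu" -> "kzphtqygcf" -> "kzphtqygcf" -> "KZPHTQYGCF"

"JPWSNTHXTJ"; "VFVKBXBLQG"; "KZPHTQYGCF"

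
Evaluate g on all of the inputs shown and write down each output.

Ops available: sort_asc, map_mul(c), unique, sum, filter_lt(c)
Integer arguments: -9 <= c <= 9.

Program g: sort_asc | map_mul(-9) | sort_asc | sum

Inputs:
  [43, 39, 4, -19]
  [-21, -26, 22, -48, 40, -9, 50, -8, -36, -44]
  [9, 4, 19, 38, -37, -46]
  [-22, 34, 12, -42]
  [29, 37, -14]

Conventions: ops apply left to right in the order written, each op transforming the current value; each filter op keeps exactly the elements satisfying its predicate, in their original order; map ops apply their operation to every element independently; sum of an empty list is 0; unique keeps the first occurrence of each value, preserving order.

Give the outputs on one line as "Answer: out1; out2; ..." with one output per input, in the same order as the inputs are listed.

Execution, op by op:
  [43, 39, 4, -19] -> [-19, 4, 39, 43] -> [171, -36, -351, -387] -> [-387, -351, -36, 171] -> -603
  [-21, -26, 22, -48, 40, -9, 50, -8, -36, -44] -> [-48, -44, -36, -26, -21, -9, -8, 22, 40, 50] -> [432, 396, 324, 234, 189, 81, 72, -198, -360, -450] -> [-450, -360, -198, 72, 81, 189, 234, 324, 396, 432] -> 720
  [9, 4, 19, 38, -37, -46] -> [-46, -37, 4, 9, 19, 38] -> [414, 333, -36, -81, -171, -342] -> [-342, -171, -81, -36, 333, 414] -> 117
  [-22, 34, 12, -42] -> [-42, -22, 12, 34] -> [378, 198, -108, -306] -> [-306, -108, 198, 378] -> 162
  [29, 37, -14] -> [-14, 29, 37] -> [126, -261, -333] -> [-333, -261, 126] -> -468

-603; 720; 117; 162; -468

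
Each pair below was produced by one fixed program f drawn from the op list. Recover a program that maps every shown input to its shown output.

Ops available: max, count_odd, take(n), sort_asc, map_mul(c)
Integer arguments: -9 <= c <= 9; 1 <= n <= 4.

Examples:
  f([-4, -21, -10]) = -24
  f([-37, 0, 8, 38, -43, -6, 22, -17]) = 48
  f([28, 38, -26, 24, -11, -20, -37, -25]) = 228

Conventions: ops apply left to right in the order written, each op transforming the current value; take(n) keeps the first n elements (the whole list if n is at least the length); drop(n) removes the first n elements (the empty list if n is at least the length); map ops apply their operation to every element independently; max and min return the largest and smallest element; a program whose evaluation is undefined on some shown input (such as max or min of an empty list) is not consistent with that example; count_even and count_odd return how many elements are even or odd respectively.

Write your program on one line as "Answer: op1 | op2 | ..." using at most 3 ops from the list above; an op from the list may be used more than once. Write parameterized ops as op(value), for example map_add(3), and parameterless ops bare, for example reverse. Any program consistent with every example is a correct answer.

take(3) | map_mul(6) | max

Check, running the answer program on each example:
  [-4, -21, -10] -> [-4, -21, -10] -> [-24, -126, -60] -> -24
  [-37, 0, 8, 38, -43, -6, 22, -17] -> [-37, 0, 8] -> [-222, 0, 48] -> 48
  [28, 38, -26, 24, -11, -20, -37, -25] -> [28, 38, -26] -> [168, 228, -156] -> 228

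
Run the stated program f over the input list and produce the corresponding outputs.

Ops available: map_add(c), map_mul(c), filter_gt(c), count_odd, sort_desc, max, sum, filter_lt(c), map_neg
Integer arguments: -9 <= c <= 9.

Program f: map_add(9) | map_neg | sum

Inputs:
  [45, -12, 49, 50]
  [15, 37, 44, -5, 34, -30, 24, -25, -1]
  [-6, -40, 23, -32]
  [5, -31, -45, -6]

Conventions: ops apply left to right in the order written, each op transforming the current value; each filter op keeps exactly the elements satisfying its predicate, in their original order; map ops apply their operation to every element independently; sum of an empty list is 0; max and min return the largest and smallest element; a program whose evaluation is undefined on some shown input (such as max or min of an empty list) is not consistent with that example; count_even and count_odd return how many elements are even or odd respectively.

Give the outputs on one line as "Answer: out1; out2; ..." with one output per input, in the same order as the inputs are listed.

-168; -174; 19; 41

Execution, op by op:
  [45, -12, 49, 50] -> [54, -3, 58, 59] -> [-54, 3, -58, -59] -> -168
  [15, 37, 44, -5, 34, -30, 24, -25, -1] -> [24, 46, 53, 4, 43, -21, 33, -16, 8] -> [-24, -46, -53, -4, -43, 21, -33, 16, -8] -> -174
  [-6, -40, 23, -32] -> [3, -31, 32, -23] -> [-3, 31, -32, 23] -> 19
  [5, -31, -45, -6] -> [14, -22, -36, 3] -> [-14, 22, 36, -3] -> 41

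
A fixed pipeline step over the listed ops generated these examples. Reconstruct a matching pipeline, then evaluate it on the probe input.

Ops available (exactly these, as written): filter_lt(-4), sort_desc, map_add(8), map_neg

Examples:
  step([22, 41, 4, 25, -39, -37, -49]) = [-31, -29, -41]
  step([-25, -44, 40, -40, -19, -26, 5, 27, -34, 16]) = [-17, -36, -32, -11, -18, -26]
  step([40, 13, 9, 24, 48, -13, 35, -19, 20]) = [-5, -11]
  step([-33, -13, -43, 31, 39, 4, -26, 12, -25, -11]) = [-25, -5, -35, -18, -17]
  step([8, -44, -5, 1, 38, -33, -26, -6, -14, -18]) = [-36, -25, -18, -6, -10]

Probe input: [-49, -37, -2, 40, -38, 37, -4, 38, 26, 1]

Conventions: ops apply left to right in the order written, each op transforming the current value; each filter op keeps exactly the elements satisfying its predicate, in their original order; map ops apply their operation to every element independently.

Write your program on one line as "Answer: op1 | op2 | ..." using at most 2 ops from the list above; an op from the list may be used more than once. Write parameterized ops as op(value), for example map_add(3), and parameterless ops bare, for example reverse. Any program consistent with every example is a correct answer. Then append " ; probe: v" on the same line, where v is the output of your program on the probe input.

map_add(8) | filter_lt(-4) ; probe: [-41, -29, -30]

Check, running the answer program on each example:
  [22, 41, 4, 25, -39, -37, -49] -> [30, 49, 12, 33, -31, -29, -41] -> [-31, -29, -41]
  [-25, -44, 40, -40, -19, -26, 5, 27, -34, 16] -> [-17, -36, 48, -32, -11, -18, 13, 35, -26, 24] -> [-17, -36, -32, -11, -18, -26]
  [40, 13, 9, 24, 48, -13, 35, -19, 20] -> [48, 21, 17, 32, 56, -5, 43, -11, 28] -> [-5, -11]
  [-33, -13, -43, 31, 39, 4, -26, 12, -25, -11] -> [-25, -5, -35, 39, 47, 12, -18, 20, -17, -3] -> [-25, -5, -35, -18, -17]
  [8, -44, -5, 1, 38, -33, -26, -6, -14, -18] -> [16, -36, 3, 9, 46, -25, -18, 2, -6, -10] -> [-36, -25, -18, -6, -10]
  probe: [-49, -37, -2, 40, -38, 37, -4, 38, 26, 1] -> [-41, -29, 6, 48, -30, 45, 4, 46, 34, 9] -> [-41, -29, -30]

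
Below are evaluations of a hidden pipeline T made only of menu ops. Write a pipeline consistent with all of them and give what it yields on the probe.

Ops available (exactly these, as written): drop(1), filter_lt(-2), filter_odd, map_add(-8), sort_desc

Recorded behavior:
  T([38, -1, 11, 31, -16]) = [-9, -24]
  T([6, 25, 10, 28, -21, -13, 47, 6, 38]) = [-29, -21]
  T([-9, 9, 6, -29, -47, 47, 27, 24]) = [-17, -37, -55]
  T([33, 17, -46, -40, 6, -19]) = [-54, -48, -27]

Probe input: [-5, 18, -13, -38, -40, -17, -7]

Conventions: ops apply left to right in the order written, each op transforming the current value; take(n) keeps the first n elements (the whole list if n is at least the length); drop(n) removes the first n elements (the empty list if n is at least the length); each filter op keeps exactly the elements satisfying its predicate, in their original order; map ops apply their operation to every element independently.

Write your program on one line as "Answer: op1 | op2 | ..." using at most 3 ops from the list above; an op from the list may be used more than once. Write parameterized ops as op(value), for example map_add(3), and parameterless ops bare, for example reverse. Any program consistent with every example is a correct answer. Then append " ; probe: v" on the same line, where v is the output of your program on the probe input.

map_add(-8) | filter_lt(-2) ; probe: [-13, -21, -46, -48, -25, -15]

Check, running the answer program on each example:
  [38, -1, 11, 31, -16] -> [30, -9, 3, 23, -24] -> [-9, -24]
  [6, 25, 10, 28, -21, -13, 47, 6, 38] -> [-2, 17, 2, 20, -29, -21, 39, -2, 30] -> [-29, -21]
  [-9, 9, 6, -29, -47, 47, 27, 24] -> [-17, 1, -2, -37, -55, 39, 19, 16] -> [-17, -37, -55]
  [33, 17, -46, -40, 6, -19] -> [25, 9, -54, -48, -2, -27] -> [-54, -48, -27]
  probe: [-5, 18, -13, -38, -40, -17, -7] -> [-13, 10, -21, -46, -48, -25, -15] -> [-13, -21, -46, -48, -25, -15]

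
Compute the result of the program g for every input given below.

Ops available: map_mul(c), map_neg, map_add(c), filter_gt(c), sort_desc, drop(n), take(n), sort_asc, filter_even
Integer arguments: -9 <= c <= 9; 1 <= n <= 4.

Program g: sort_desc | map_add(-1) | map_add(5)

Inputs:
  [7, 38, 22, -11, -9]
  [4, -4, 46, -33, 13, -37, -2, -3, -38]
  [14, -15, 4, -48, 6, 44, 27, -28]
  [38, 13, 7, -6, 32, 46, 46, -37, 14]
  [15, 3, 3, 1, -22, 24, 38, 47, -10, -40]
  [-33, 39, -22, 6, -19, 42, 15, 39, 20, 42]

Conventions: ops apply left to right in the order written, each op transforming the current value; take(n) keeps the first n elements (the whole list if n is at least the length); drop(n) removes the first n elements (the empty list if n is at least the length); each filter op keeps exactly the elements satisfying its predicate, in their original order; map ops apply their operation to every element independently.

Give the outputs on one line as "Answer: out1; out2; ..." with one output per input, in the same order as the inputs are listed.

Execution, op by op:
  [7, 38, 22, -11, -9] -> [38, 22, 7, -9, -11] -> [37, 21, 6, -10, -12] -> [42, 26, 11, -5, -7]
  [4, -4, 46, -33, 13, -37, -2, -3, -38] -> [46, 13, 4, -2, -3, -4, -33, -37, -38] -> [45, 12, 3, -3, -4, -5, -34, -38, -39] -> [50, 17, 8, 2, 1, 0, -29, -33, -34]
  [14, -15, 4, -48, 6, 44, 27, -28] -> [44, 27, 14, 6, 4, -15, -28, -48] -> [43, 26, 13, 5, 3, -16, -29, -49] -> [48, 31, 18, 10, 8, -11, -24, -44]
  [38, 13, 7, -6, 32, 46, 46, -37, 14] -> [46, 46, 38, 32, 14, 13, 7, -6, -37] -> [45, 45, 37, 31, 13, 12, 6, -7, -38] -> [50, 50, 42, 36, 18, 17, 11, -2, -33]
  [15, 3, 3, 1, -22, 24, 38, 47, -10, -40] -> [47, 38, 24, 15, 3, 3, 1, -10, -22, -40] -> [46, 37, 23, 14, 2, 2, 0, -11, -23, -41] -> [51, 42, 28, 19, 7, 7, 5, -6, -18, -36]
  [-33, 39, -22, 6, -19, 42, 15, 39, 20, 42] -> [42, 42, 39, 39, 20, 15, 6, -19, -22, -33] -> [41, 41, 38, 38, 19, 14, 5, -20, -23, -34] -> [46, 46, 43, 43, 24, 19, 10, -15, -18, -29]

[42, 26, 11, -5, -7]; [50, 17, 8, 2, 1, 0, -29, -33, -34]; [48, 31, 18, 10, 8, -11, -24, -44]; [50, 50, 42, 36, 18, 17, 11, -2, -33]; [51, 42, 28, 19, 7, 7, 5, -6, -18, -36]; [46, 46, 43, 43, 24, 19, 10, -15, -18, -29]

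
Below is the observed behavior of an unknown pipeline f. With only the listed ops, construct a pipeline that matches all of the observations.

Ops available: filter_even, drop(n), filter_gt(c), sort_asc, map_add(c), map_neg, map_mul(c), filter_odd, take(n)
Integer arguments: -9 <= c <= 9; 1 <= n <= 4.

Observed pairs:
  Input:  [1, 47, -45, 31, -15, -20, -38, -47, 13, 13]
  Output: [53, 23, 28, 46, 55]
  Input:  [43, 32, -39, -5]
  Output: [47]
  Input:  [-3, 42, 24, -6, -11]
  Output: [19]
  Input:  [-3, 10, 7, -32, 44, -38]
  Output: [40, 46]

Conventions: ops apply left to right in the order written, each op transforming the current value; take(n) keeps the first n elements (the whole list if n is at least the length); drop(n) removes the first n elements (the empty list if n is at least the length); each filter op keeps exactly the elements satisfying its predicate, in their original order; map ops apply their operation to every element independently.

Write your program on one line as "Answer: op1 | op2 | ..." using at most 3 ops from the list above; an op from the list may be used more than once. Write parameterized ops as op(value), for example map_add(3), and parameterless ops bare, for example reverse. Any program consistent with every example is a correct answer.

map_neg | filter_gt(7) | map_add(8)

Check, running the answer program on each example:
  [1, 47, -45, 31, -15, -20, -38, -47, 13, 13] -> [-1, -47, 45, -31, 15, 20, 38, 47, -13, -13] -> [45, 15, 20, 38, 47] -> [53, 23, 28, 46, 55]
  [43, 32, -39, -5] -> [-43, -32, 39, 5] -> [39] -> [47]
  [-3, 42, 24, -6, -11] -> [3, -42, -24, 6, 11] -> [11] -> [19]
  [-3, 10, 7, -32, 44, -38] -> [3, -10, -7, 32, -44, 38] -> [32, 38] -> [40, 46]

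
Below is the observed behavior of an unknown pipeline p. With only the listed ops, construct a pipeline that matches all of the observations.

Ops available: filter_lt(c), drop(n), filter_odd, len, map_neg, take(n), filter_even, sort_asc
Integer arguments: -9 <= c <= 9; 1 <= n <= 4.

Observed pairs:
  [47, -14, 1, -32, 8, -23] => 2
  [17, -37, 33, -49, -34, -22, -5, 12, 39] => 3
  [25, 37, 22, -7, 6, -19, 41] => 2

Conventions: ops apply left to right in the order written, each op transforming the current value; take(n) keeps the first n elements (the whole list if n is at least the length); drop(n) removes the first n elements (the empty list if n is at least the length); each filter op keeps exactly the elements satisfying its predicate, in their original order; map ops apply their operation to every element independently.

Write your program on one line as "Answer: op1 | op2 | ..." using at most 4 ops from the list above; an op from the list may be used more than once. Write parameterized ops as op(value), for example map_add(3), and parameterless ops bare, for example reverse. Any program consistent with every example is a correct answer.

filter_odd | filter_lt(4) | len

Check, running the answer program on each example:
  [47, -14, 1, -32, 8, -23] -> [47, 1, -23] -> [1, -23] -> 2
  [17, -37, 33, -49, -34, -22, -5, 12, 39] -> [17, -37, 33, -49, -5, 39] -> [-37, -49, -5] -> 3
  [25, 37, 22, -7, 6, -19, 41] -> [25, 37, -7, -19, 41] -> [-7, -19] -> 2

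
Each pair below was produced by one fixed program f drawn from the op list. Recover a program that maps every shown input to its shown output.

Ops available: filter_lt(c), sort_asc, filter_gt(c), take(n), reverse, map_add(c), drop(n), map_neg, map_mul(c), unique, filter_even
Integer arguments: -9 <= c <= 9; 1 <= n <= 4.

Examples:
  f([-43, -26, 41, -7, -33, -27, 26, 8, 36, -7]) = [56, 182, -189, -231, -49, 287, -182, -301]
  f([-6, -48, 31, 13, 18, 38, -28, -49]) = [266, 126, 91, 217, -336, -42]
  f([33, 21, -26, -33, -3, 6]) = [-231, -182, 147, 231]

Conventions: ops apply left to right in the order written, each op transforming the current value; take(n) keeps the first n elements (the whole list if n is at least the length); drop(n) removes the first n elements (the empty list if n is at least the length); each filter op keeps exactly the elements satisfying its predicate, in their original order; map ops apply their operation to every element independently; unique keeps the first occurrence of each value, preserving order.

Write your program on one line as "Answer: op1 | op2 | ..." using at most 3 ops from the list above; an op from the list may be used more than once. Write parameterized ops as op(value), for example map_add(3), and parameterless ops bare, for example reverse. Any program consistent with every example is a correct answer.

reverse | map_mul(7) | drop(2)

Check, running the answer program on each example:
  [-43, -26, 41, -7, -33, -27, 26, 8, 36, -7] -> [-7, 36, 8, 26, -27, -33, -7, 41, -26, -43] -> [-49, 252, 56, 182, -189, -231, -49, 287, -182, -301] -> [56, 182, -189, -231, -49, 287, -182, -301]
  [-6, -48, 31, 13, 18, 38, -28, -49] -> [-49, -28, 38, 18, 13, 31, -48, -6] -> [-343, -196, 266, 126, 91, 217, -336, -42] -> [266, 126, 91, 217, -336, -42]
  [33, 21, -26, -33, -3, 6] -> [6, -3, -33, -26, 21, 33] -> [42, -21, -231, -182, 147, 231] -> [-231, -182, 147, 231]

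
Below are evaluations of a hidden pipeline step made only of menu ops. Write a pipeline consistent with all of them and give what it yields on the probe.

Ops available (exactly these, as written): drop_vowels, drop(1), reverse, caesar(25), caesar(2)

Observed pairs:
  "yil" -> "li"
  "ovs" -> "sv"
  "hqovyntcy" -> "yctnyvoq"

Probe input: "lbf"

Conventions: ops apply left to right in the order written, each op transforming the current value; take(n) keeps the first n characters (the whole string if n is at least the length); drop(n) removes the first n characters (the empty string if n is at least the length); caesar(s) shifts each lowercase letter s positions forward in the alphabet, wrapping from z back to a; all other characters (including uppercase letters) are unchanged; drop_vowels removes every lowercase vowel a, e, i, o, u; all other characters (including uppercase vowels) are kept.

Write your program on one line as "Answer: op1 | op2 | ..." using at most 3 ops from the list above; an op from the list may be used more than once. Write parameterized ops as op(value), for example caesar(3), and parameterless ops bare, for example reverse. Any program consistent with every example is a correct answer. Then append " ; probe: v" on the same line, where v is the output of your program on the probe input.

drop(1) | reverse ; probe: "fb"

Check, running the answer program on each example:
  "yil" -> "il" -> "li"
  "ovs" -> "vs" -> "sv"
  "hqovyntcy" -> "qovyntcy" -> "yctnyvoq"
  probe: "lbf" -> "bf" -> "fb"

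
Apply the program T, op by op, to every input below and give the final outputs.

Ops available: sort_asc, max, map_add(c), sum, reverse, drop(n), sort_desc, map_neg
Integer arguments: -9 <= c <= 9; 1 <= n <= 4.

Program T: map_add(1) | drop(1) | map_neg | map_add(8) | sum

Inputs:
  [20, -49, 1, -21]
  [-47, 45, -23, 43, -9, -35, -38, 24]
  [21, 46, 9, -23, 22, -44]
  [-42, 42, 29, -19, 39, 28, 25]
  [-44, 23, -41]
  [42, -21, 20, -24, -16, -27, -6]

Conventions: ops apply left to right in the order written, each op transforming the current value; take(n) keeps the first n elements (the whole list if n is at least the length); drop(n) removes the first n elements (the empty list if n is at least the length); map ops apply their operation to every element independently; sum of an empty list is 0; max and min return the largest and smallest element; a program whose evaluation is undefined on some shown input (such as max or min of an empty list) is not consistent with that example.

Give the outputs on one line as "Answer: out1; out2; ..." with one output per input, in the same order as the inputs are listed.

90; 42; 25; -102; 32; 116

Execution, op by op:
  [20, -49, 1, -21] -> [21, -48, 2, -20] -> [-48, 2, -20] -> [48, -2, 20] -> [56, 6, 28] -> 90
  [-47, 45, -23, 43, -9, -35, -38, 24] -> [-46, 46, -22, 44, -8, -34, -37, 25] -> [46, -22, 44, -8, -34, -37, 25] -> [-46, 22, -44, 8, 34, 37, -25] -> [-38, 30, -36, 16, 42, 45, -17] -> 42
  [21, 46, 9, -23, 22, -44] -> [22, 47, 10, -22, 23, -43] -> [47, 10, -22, 23, -43] -> [-47, -10, 22, -23, 43] -> [-39, -2, 30, -15, 51] -> 25
  [-42, 42, 29, -19, 39, 28, 25] -> [-41, 43, 30, -18, 40, 29, 26] -> [43, 30, -18, 40, 29, 26] -> [-43, -30, 18, -40, -29, -26] -> [-35, -22, 26, -32, -21, -18] -> -102
  [-44, 23, -41] -> [-43, 24, -40] -> [24, -40] -> [-24, 40] -> [-16, 48] -> 32
  [42, -21, 20, -24, -16, -27, -6] -> [43, -20, 21, -23, -15, -26, -5] -> [-20, 21, -23, -15, -26, -5] -> [20, -21, 23, 15, 26, 5] -> [28, -13, 31, 23, 34, 13] -> 116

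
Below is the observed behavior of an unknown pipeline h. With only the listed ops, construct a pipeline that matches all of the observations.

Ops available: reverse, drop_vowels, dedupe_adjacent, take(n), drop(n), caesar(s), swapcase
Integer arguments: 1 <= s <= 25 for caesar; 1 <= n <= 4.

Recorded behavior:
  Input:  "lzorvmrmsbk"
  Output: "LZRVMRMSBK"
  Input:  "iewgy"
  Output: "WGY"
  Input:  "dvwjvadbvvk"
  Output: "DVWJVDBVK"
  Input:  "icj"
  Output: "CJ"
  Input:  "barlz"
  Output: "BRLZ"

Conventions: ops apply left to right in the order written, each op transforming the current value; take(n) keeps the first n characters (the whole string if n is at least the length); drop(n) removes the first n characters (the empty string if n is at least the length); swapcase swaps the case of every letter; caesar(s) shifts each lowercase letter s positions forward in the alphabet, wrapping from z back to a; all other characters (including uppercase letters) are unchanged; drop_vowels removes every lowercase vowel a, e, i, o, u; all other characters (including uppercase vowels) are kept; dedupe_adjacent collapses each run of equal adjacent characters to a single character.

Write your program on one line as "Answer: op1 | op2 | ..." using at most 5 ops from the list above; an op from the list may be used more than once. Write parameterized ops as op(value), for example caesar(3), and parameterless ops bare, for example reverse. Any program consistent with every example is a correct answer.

swapcase | dedupe_adjacent | swapcase | drop_vowels | swapcase

Check, running the answer program on each example:
  "lzorvmrmsbk" -> "LZORVMRMSBK" -> "LZORVMRMSBK" -> "lzorvmrmsbk" -> "lzrvmrmsbk" -> "LZRVMRMSBK"
  "iewgy" -> "IEWGY" -> "IEWGY" -> "iewgy" -> "wgy" -> "WGY"
  "dvwjvadbvvk" -> "DVWJVADBVVK" -> "DVWJVADBVK" -> "dvwjvadbvk" -> "dvwjvdbvk" -> "DVWJVDBVK"
  "icj" -> "ICJ" -> "ICJ" -> "icj" -> "cj" -> "CJ"
  "barlz" -> "BARLZ" -> "BARLZ" -> "barlz" -> "brlz" -> "BRLZ"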